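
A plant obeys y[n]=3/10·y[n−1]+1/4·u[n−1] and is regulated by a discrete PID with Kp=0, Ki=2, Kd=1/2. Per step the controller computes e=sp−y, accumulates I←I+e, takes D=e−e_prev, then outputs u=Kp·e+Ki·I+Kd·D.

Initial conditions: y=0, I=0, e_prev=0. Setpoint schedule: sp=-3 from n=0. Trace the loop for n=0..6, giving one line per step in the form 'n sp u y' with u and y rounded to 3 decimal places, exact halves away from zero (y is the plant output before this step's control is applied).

(exact arithmetic carried between steps; '≈' marks a value shown rounded to 6 d.p. or computed from one; I and e_prev carry over from the previous line; the table rounds u and y to 3 d.p., halves away from zero)
n=0: y=0, sp=-3, e=sp−y=-3; I=-3, D=e−e_prev=-3; u=0·(-3)+2·(-3)+1/2·(-3)=-7.5; next y=3/10·0+1/4·(-7.5)=-1.875
n=1: y=-1.875, sp=-3, e=sp−y=-1.125; I=-4.125, D=e−e_prev=1.875; u=0·(-1.125)+2·(-4.125)+1/2·1.875=-7.3125; next y=3/10·(-1.875)+1/4·(-7.3125)=-2.390625
n=2: y=-2.390625, sp=-3, e=sp−y=-0.609375; I=-4.734375, D=e−e_prev=0.515625; u=0·(-0.609375)+2·(-4.734375)+1/2·0.515625≈-9.210938; next y=3/10·(-2.390625)+1/4·(-9.210938)≈-3.019922
n=3: y≈-3.019922, sp=-3, e=sp−y≈0.019922; I≈-4.714453, D=e−e_prev≈0.629297; u=0·0.019922+2·(-4.714453)+1/2·0.629297≈-9.114258; next y=3/10·(-3.019922)+1/4·(-9.114258)≈-3.184541
n=4: y≈-3.184541, sp=-3, e=sp−y≈0.184541; I≈-4.529912, D=e−e_prev≈0.164619; u=0·0.184541+2·(-4.529912)+1/2·0.164619≈-8.977515; next y=3/10·(-3.184541)+1/4·(-8.977515)≈-3.199741
n=5: y≈-3.199741, sp=-3, e=sp−y≈0.199741; I≈-4.330171, D=e−e_prev≈0.015200; u=0·0.199741+2·(-4.330171)+1/2·0.015200≈-8.652742; next y=3/10·(-3.199741)+1/4·(-8.652742)≈-3.123108
n=6: y≈-3.123108, sp=-3, e=sp−y≈0.123108; I≈-4.207063, D=e−e_prev≈-0.076633; u=0·0.123108+2·(-4.207063)+1/2·(-0.076633)≈-8.452443; next y=3/10·(-3.123108)+1/4·(-8.452443)≈-3.050043

0 -3 -7.500 0.000
1 -3 -7.313 -1.875
2 -3 -9.211 -2.391
3 -3 -9.114 -3.020
4 -3 -8.978 -3.185
5 -3 -8.653 -3.200
6 -3 -8.452 -3.123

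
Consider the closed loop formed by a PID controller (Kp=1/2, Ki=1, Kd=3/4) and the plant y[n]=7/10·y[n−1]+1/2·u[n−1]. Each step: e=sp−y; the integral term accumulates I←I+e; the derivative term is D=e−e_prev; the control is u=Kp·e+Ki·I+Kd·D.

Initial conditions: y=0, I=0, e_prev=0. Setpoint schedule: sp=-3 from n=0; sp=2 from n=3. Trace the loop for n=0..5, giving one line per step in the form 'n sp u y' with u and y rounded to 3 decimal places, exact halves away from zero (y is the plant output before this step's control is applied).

0 -3 -6.750 0.000
1 -3 0.094 -3.375
2 -3 -4.446 -2.316
3 2 10.353 -3.844
4 2 -2.941 2.486
5 2 6.307 0.269

(exact arithmetic carried between steps; '≈' marks a value shown rounded to 6 d.p. or computed from one; I and e_prev carry over from the previous line; the table rounds u and y to 3 d.p., halves away from zero)
n=0: y=0, sp=-3, e=sp−y=-3; I=-3, D=e−e_prev=-3; u=1/2·(-3)+1·(-3)+3/4·(-3)=-6.75; next y=7/10·0+1/2·(-6.75)=-3.375
n=1: y=-3.375, sp=-3, e=sp−y=0.375; I=-2.625, D=e−e_prev=3.375; u=1/2·0.375+1·(-2.625)+3/4·3.375=0.09375; next y=7/10·(-3.375)+1/2·0.09375=-2.315625
n=2: y=-2.315625, sp=-3, e=sp−y=-0.684375; I=-3.309375, D=e−e_prev=-1.059375; u=1/2·(-0.684375)+1·(-3.309375)+3/4·(-1.059375)≈-4.446094; next y=7/10·(-2.315625)+1/2·(-4.446094)≈-3.843984
n=3: y≈-3.843984, sp=2, e=sp−y≈5.843984; I≈2.534609, D=e−e_prev≈6.528359; u=1/2·5.843984+1·2.534609+3/4·6.528359≈10.352871; next y=7/10·(-3.843984)+1/2·10.352871≈2.485646
n=4: y≈2.485646, sp=2, e=sp−y≈-0.485646; I≈2.048963, D=e−e_prev≈-6.329631; u=1/2·(-0.485646)+1·2.048963+3/4·(-6.329631)≈-2.941083; next y=7/10·2.485646+1/2·(-2.941083)≈0.269411
n=5: y≈0.269411, sp=2, e=sp−y≈1.730589; I≈3.779552, D=e−e_prev≈2.216236; u=1/2·1.730589+1·3.779552+3/4·2.216236≈6.307023; next y=7/10·0.269411+1/2·6.307023≈3.342099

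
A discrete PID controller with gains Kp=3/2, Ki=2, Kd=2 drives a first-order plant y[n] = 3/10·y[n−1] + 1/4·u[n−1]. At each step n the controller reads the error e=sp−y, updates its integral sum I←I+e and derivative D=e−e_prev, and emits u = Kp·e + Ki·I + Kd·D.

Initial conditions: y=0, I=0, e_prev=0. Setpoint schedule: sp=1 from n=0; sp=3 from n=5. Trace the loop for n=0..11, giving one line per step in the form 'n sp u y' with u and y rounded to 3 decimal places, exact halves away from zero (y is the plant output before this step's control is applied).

0 1 5.500 0.000
1 1 -2.063 1.375
2 1 8.067 -0.103
3 1 -4.172 1.986
4 1 11.416 -0.447
5 3 3.025 2.720
6 3 12.232 1.572
7 3 2.026 3.530
8 3 15.685 1.565
9 3 -0.914 4.391
10 3 20.117 1.089
11 3 -6.134 5.356

(exact arithmetic carried between steps; '≈' marks a value shown rounded to 6 d.p. or computed from one; I and e_prev carry over from the previous line; the table rounds u and y to 3 d.p., halves away from zero)
n=0: y=0, sp=1, e=sp−y=1; I=1, D=e−e_prev=1; u=3/2·1+2·1+2·1=5.5; next y=3/10·0+1/4·5.5=1.375
n=1: y=1.375, sp=1, e=sp−y=-0.375; I=0.625, D=e−e_prev=-1.375; u=3/2·(-0.375)+2·0.625+2·(-1.375)=-2.0625; next y=3/10·1.375+1/4·(-2.0625)=-0.103125
n=2: y=-0.103125, sp=1, e=sp−y=1.103125; I=1.728125, D=e−e_prev=1.478125; u=3/2·1.103125+2·1.728125+2·1.478125≈8.067188; next y=3/10·(-0.103125)+1/4·8.067188≈1.985859
n=3: y≈1.985859, sp=1, e=sp−y≈-0.985859; I≈0.742266, D=e−e_prev≈-2.088984; u=3/2·(-0.985859)+2·0.742266+2·(-2.088984)≈-4.172227; next y=3/10·1.985859+1/4·(-4.172227)≈-0.447299
n=4: y≈-0.447299, sp=1, e=sp−y≈1.447299; I≈2.189564, D=e−e_prev≈2.433158; u=3/2·1.447299+2·2.189564+2·2.433158≈11.416394; next y=3/10·(-0.447299)+1/4·11.416394≈2.719909
n=5: y≈2.719909, sp=3, e=sp−y≈0.280091; I≈2.469656, D=e−e_prev≈-1.167208; u=3/2·0.280091+2·2.469656+2·(-1.167208)≈3.025033; next y=3/10·2.719909+1/4·3.025033≈1.572231
n=6: y≈1.572231, sp=3, e=sp−y≈1.427769; I≈3.897425, D=e−e_prev≈1.147678; u=3/2·1.427769+2·3.897425+2·1.147678≈12.231859; next y=3/10·1.572231+1/4·12.231859≈3.529634
n=7: y≈3.529634, sp=3, e=sp−y≈-0.529634; I≈3.367791, D=e−e_prev≈-1.957403; u=3/2·(-0.529634)+2·3.367791+2·(-1.957403)≈2.026324; next y=3/10·3.529634+1/4·2.026324≈1.565471
n=8: y≈1.565471, sp=3, e=sp−y≈1.434529; I≈4.802319, D=e−e_prev≈1.964163; u=3/2·1.434529+2·4.802319+2·1.964163≈15.684757; next y=3/10·1.565471+1/4·15.684757≈4.390831
n=9: y≈4.390831, sp=3, e=sp−y≈-1.390831; I≈3.411489, D=e−e_prev≈-2.825359; u=3/2·(-1.390831)+2·3.411489+2·(-2.825359)≈-0.913987; next y=3/10·4.390831+1/4·(-0.913987)≈1.088752
n=10: y≈1.088752, sp=3, e=sp−y≈1.911248; I≈5.322736, D=e−e_prev≈3.302078; u=3/2·1.911248+2·5.322736+2·3.302078≈20.116501; next y=3/10·1.088752+1/4·20.116501≈5.355751
n=11: y≈5.355751, sp=3, e=sp−y≈-2.355751; I≈2.966985, D=e−e_prev≈-4.266999; u=3/2·(-2.355751)+2·2.966985+2·(-4.266999)≈-6.133653; next y=3/10·5.355751+1/4·(-6.133653)≈0.073312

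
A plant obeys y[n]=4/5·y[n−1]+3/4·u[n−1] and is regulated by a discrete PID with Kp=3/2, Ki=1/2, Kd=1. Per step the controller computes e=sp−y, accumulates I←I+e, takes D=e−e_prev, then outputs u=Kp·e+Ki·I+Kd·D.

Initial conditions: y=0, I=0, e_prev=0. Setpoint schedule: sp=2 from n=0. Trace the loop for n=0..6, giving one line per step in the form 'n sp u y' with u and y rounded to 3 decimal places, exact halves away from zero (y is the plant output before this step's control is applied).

0 2 6.000 0.000
1 2 -8.500 4.500
2 2 16.575 -2.775
3 2 -27.271 10.211
4 2 49.096 -12.284
5 2 -84.095 26.995
6 2 148.097 -41.475

(exact arithmetic carried between steps; '≈' marks a value shown rounded to 6 d.p. or computed from one; I and e_prev carry over from the previous line; the table rounds u and y to 3 d.p., halves away from zero)
n=0: y=0, sp=2, e=sp−y=2; I=2, D=e−e_prev=2; u=3/2·2+1/2·2+1·2=6; next y=4/5·0+3/4·6=4.5
n=1: y=4.5, sp=2, e=sp−y=-2.5; I=-0.5, D=e−e_prev=-4.5; u=3/2·(-2.5)+1/2·(-0.5)+1·(-4.5)=-8.5; next y=4/5·4.5+3/4·(-8.5)=-2.775
n=2: y=-2.775, sp=2, e=sp−y=4.775; I=4.275, D=e−e_prev=7.275; u=3/2·4.775+1/2·4.275+1·7.275=16.575; next y=4/5·(-2.775)+3/4·16.575=10.21125
n=3: y=10.21125, sp=2, e=sp−y=-8.21125; I=-3.93625, D=e−e_prev=-12.98625; u=3/2·(-8.21125)+1/2·(-3.93625)+1·(-12.98625)=-27.27125; next y=4/5·10.21125+3/4·(-27.27125)≈-12.284438
n=4: y≈-12.284438, sp=2, e=sp−y≈14.284438; I≈10.348188, D=e−e_prev≈22.495688; u=3/2·14.284438+1/2·10.348188+1·22.495688≈49.096438; next y=4/5·(-12.284438)+3/4·49.096438≈26.994778
n=5: y≈26.994778, sp=2, e=sp−y≈-24.994778; I≈-14.646591, D=e−e_prev≈-39.279216; u=3/2·(-24.994778)+1/2·(-14.646591)+1·(-39.279216)≈-84.094678; next y=4/5·26.994778+3/4·(-84.094678)≈-41.475186
n=6: y≈-41.475186, sp=2, e=sp−y≈43.475186; I≈28.828595, D=e−e_prev≈68.469964; u=3/2·43.475186+1/2·28.828595+1·68.469964≈148.097041; next y=4/5·(-41.475186)+3/4·148.097041≈77.892632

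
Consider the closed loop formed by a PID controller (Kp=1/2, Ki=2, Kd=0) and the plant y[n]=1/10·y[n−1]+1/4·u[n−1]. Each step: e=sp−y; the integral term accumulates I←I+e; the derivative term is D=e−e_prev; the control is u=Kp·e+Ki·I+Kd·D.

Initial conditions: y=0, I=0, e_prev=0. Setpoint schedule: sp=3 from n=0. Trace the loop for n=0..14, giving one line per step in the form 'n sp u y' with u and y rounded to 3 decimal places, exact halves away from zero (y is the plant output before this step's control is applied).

0 3 7.500 0.000
1 3 8.813 1.875
2 3 9.773 2.391
3 3 10.263 2.682
4 3 10.519 2.834
5 3 10.653 2.913
6 3 10.723 2.955
7 3 10.760 2.976
8 3 10.779 2.988
9 3 10.789 2.994
10 3 10.794 2.997
11 3 10.797 2.998
12 3 10.798 2.999
13 3 10.799 3.000
14 3 10.800 3.000

(exact arithmetic carried between steps; '≈' marks a value shown rounded to 6 d.p. or computed from one; I and e_prev carry over from the previous line; the table rounds u and y to 3 d.p., halves away from zero)
n=0: y=0, sp=3, e=sp−y=3; I=3, D=e−e_prev=3; u=1/2·3+2·3+0·3=7.5; next y=1/10·0+1/4·7.5=1.875
n=1: y=1.875, sp=3, e=sp−y=1.125; I=4.125, D=e−e_prev=-1.875; u=1/2·1.125+2·4.125+0·(-1.875)=8.8125; next y=1/10·1.875+1/4·8.8125=2.390625
n=2: y=2.390625, sp=3, e=sp−y=0.609375; I=4.734375, D=e−e_prev=-0.515625; u=1/2·0.609375+2·4.734375+0·(-0.515625)≈9.773438; next y=1/10·2.390625+1/4·9.773438≈2.682422
n=3: y≈2.682422, sp=3, e=sp−y≈0.317578; I≈5.051953, D=e−e_prev≈-0.291797; u=1/2·0.317578+2·5.051953+0·(-0.291797)≈10.262695; next y=1/10·2.682422+1/4·10.262695≈2.833916
n=4: y≈2.833916, sp=3, e=sp−y≈0.166084; I≈5.218037, D=e−e_prev≈-0.151494; u=1/2·0.166084+2·5.218037+0·(-0.151494)≈10.519116; next y=1/10·2.833916+1/4·10.519116≈2.913171
n=5: y≈2.913171, sp=3, e=sp−y≈0.086829; I≈5.304866, D=e−e_prev≈-0.079255; u=1/2·0.086829+2·5.304866+0·(-0.079255)≈10.653148; next y=1/10·2.913171+1/4·10.653148≈2.954604
n=6: y≈2.954604, sp=3, e=sp−y≈0.045396; I≈5.350262, D=e−e_prev≈-0.041433; u=1/2·0.045396+2·5.350262+0·(-0.041433)≈10.723223; next y=1/10·2.954604+1/4·10.723223≈2.976266
n=7: y≈2.976266, sp=3, e=sp−y≈0.023734; I≈5.373996, D=e−e_prev≈-0.021662; u=1/2·0.023734+2·5.373996+0·(-0.021662)≈10.759860; next y=1/10·2.976266+1/4·10.759860≈2.987592
n=8: y≈2.987592, sp=3, e=sp−y≈0.012408; I≈5.386405, D=e−e_prev≈-0.011325; u=1/2·0.012408+2·5.386405+0·(-0.011325)≈10.779014; next y=1/10·2.987592+1/4·10.779014≈2.993513
n=9: y≈2.993513, sp=3, e=sp−y≈0.006487; I≈5.392892, D=e−e_prev≈-0.005921; u=1/2·0.006487+2·5.392892+0·(-0.005921)≈10.789028; next y=1/10·2.993513+1/4·10.789028≈2.996608
n=10: y≈2.996608, sp=3, e=sp−y≈0.003392; I≈5.396284, D=e−e_prev≈-0.003096; u=1/2·0.003392+2·5.396284+0·(-0.003096)≈10.794264; next y=1/10·2.996608+1/4·10.794264≈2.998227
n=11: y≈2.998227, sp=3, e=sp−y≈0.001773; I≈5.398057, D=e−e_prev≈-0.001618; u=1/2·0.001773+2·5.398057+0·(-0.001618)≈10.797001; next y=1/10·2.998227+1/4·10.797001≈2.999073
n=12: y≈2.999073, sp=3, e=sp−y≈0.000927; I≈5.398984, D=e−e_prev≈-0.000846; u=1/2·0.000927+2·5.398984+0·(-0.000846)≈10.798432; next y=1/10·2.999073+1/4·10.798432≈2.999515
n=13: y≈2.999515, sp=3, e=sp−y≈0.000485; I≈5.399469, D=e−e_prev≈-0.000442; u=1/2·0.000485+2·5.399469+0·(-0.000442)≈10.799180; next y=1/10·2.999515+1/4·10.799180≈2.999747
n=14: y≈2.999747, sp=3, e=sp−y≈0.000253; I≈5.399722, D=e−e_prev≈-0.000231; u=1/2·0.000253+2·5.399722+0·(-0.000231)≈10.799571; next y=1/10·2.999747+1/4·10.799571≈2.999868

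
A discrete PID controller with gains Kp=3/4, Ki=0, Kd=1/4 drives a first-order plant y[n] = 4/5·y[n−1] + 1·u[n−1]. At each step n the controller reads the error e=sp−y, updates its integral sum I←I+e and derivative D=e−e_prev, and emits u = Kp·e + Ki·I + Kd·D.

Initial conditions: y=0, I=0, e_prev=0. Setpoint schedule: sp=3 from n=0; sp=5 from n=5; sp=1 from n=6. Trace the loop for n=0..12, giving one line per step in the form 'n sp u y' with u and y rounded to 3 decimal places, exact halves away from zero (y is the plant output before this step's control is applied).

0 3 3.000 0.000
1 3 -0.750 3.000
2 3 1.350 1.650
3 3 -0.008 2.670
4 3 0.789 2.129
5 5 2.290 2.492
6 1 -3.911 4.284
7 1 2.305 -0.484
8 1 -1.289 1.918
9 1 0.984 0.246
10 1 -0.369 1.180
11 1 0.470 0.575
12 1 -0.036 0.930

(exact arithmetic carried between steps; '≈' marks a value shown rounded to 6 d.p. or computed from one; I and e_prev carry over from the previous line; the table rounds u and y to 3 d.p., halves away from zero)
n=0: y=0, sp=3, e=sp−y=3; I=3, D=e−e_prev=3; u=3/4·3+0·3+1/4·3=3; next y=4/5·0+1·3=3
n=1: y=3, sp=3, e=sp−y=0; I=3, D=e−e_prev=-3; u=3/4·0+0·3+1/4·(-3)=-0.75; next y=4/5·3+1·(-0.75)=1.65
n=2: y=1.65, sp=3, e=sp−y=1.35; I=4.35, D=e−e_prev=1.35; u=3/4·1.35+0·4.35+1/4·1.35=1.35; next y=4/5·1.65+1·1.35=2.67
n=3: y=2.67, sp=3, e=sp−y=0.33; I=4.68, D=e−e_prev=-1.02; u=3/4·0.33+0·4.68+1/4·(-1.02)=-0.0075; next y=4/5·2.67+1·(-0.0075)=2.1285
n=4: y=2.1285, sp=3, e=sp−y=0.8715; I=5.5515, D=e−e_prev=0.5415; u=3/4·0.8715+0·5.5515+1/4·0.5415=0.789; next y=4/5·2.1285+1·0.789=2.4918
n=5: y=2.4918, sp=5, e=sp−y=2.5082; I=8.0597, D=e−e_prev=1.6367; u=3/4·2.5082+0·8.0597+1/4·1.6367=2.290325; next y=4/5·2.4918+1·2.290325=4.283765
n=6: y=4.283765, sp=1, e=sp−y=-3.283765; I=4.775935, D=e−e_prev=-5.791965; u=3/4·(-3.283765)+0·4.775935+1/4·(-5.791965)=-3.910815; next y=4/5·4.283765+1·(-3.910815)=-0.483803
n=7: y=-0.483803, sp=1, e=sp−y=1.483803; I=6.259738, D=e−e_prev=4.767568; u=3/4·1.483803+0·6.259738+1/4·4.767568≈2.304744; next y=4/5·(-0.483803)+1·2.304744≈1.917702
n=8: y≈1.917702, sp=1, e=sp−y≈-0.917702; I≈5.342036, D=e−e_prev≈-2.401505; u=3/4·(-0.917702)+0·5.342036+1/4·(-2.401505)≈-1.288653; next y=4/5·1.917702+1·(-1.288653)≈0.245509
n=9: y≈0.245509, sp=1, e=sp−y≈0.754491; I≈6.096527, D=e−e_prev≈1.672193; u=3/4·0.754491+0·6.096527+1/4·1.672193≈0.983917; next y=4/5·0.245509+1·0.983917≈1.180324
n=10: y≈1.180324, sp=1, e=sp−y≈-0.180324; I≈5.916204, D=e−e_prev≈-0.934815; u=3/4·(-0.180324)+0·5.916204+1/4·(-0.934815)≈-0.368946; next y=4/5·1.180324+1·(-0.368946)≈0.575312
n=11: y≈0.575312, sp=1, e=sp−y≈0.424688; I≈6.340891, D=e−e_prev≈0.605011; u=3/4·0.424688+0·6.340891+1/4·0.605011≈0.469768; next y=4/5·0.575312+1·0.469768≈0.930018
n=12: y≈0.930018, sp=1, e=sp−y≈0.069982; I≈6.410873, D=e−e_prev≈-0.354706; u=3/4·0.069982+0·6.410873+1/4·(-0.354706)≈-0.036190; next y=4/5·0.930018+1·(-0.036190)≈0.707824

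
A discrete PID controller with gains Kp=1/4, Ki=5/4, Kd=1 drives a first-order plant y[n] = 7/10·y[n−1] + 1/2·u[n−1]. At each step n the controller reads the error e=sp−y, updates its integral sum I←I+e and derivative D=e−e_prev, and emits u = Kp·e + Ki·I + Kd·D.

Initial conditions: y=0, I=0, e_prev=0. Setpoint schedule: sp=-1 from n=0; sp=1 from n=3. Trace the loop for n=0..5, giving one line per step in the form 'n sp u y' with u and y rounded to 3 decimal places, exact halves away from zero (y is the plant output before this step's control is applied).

0 -1 -2.500 0.000
1 -1 0.375 -1.250
2 -1 -1.969 -0.688
3 1 5.148 -1.466
4 1 -2.082 1.548
5 1 4.010 0.043

(exact arithmetic carried between steps; '≈' marks a value shown rounded to 6 d.p. or computed from one; I and e_prev carry over from the previous line; the table rounds u and y to 3 d.p., halves away from zero)
n=0: y=0, sp=-1, e=sp−y=-1; I=-1, D=e−e_prev=-1; u=1/4·(-1)+5/4·(-1)+1·(-1)=-2.5; next y=7/10·0+1/2·(-2.5)=-1.25
n=1: y=-1.25, sp=-1, e=sp−y=0.25; I=-0.75, D=e−e_prev=1.25; u=1/4·0.25+5/4·(-0.75)+1·1.25=0.375; next y=7/10·(-1.25)+1/2·0.375=-0.6875
n=2: y=-0.6875, sp=-1, e=sp−y=-0.3125; I=-1.0625, D=e−e_prev=-0.5625; u=1/4·(-0.3125)+5/4·(-1.0625)+1·(-0.5625)=-1.96875; next y=7/10·(-0.6875)+1/2·(-1.96875)=-1.465625
n=3: y=-1.465625, sp=1, e=sp−y=2.465625; I=1.403125, D=e−e_prev=2.778125; u=1/4·2.465625+5/4·1.403125+1·2.778125≈5.148438; next y=7/10·(-1.465625)+1/2·5.148438≈1.548281
n=4: y≈1.548281, sp=1, e=sp−y≈-0.548281; I≈0.854844, D=e−e_prev≈-3.013906; u=1/4·(-0.548281)+5/4·0.854844+1·(-3.013906)≈-2.082422; next y=7/10·1.548281+1/2·(-2.082422)≈0.042586
n=5: y≈0.042586, sp=1, e=sp−y≈0.957414; I≈1.812258, D=e−e_prev≈1.505695; u=1/4·0.957414+5/4·1.812258+1·1.505695≈4.010371; next y=7/10·0.042586+1/2·4.010371≈2.034996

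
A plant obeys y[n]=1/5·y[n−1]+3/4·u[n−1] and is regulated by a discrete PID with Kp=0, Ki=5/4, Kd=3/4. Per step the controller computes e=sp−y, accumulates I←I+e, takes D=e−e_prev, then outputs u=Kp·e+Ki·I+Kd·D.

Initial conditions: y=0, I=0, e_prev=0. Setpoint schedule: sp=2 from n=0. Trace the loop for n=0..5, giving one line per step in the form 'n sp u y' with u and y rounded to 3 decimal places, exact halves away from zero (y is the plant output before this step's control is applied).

(exact arithmetic carried between steps; '≈' marks a value shown rounded to 6 d.p. or computed from one; I and e_prev carry over from the previous line; the table rounds u and y to 3 d.p., halves away from zero)
n=0: y=0, sp=2, e=sp−y=2; I=2, D=e−e_prev=2; u=0·2+5/4·2+3/4·2=4; next y=1/5·0+3/4·4=3
n=1: y=3, sp=2, e=sp−y=-1; I=1, D=e−e_prev=-3; u=0·(-1)+5/4·1+3/4·(-3)=-1; next y=1/5·3+3/4·(-1)=-0.15
n=2: y=-0.15, sp=2, e=sp−y=2.15; I=3.15, D=e−e_prev=3.15; u=0·2.15+5/4·3.15+3/4·3.15=6.3; next y=1/5·(-0.15)+3/4·6.3=4.695
n=3: y=4.695, sp=2, e=sp−y=-2.695; I=0.455, D=e−e_prev=-4.845; u=0·(-2.695)+5/4·0.455+3/4·(-4.845)=-3.065; next y=1/5·4.695+3/4·(-3.065)=-1.35975
n=4: y=-1.35975, sp=2, e=sp−y=3.35975; I=3.81475, D=e−e_prev=6.05475; u=0·3.35975+5/4·3.81475+3/4·6.05475=9.3095; next y=1/5·(-1.35975)+3/4·9.3095=6.710175
n=5: y=6.710175, sp=2, e=sp−y=-4.710175; I=-0.895425, D=e−e_prev=-8.069925; u=0·(-4.710175)+5/4·(-0.895425)+3/4·(-8.069925)=-7.171725; next y=1/5·6.710175+3/4·(-7.171725)≈-4.036759

0 2 4.000 0.000
1 2 -1.000 3.000
2 2 6.300 -0.150
3 2 -3.065 4.695
4 2 9.310 -1.360
5 2 -7.172 6.710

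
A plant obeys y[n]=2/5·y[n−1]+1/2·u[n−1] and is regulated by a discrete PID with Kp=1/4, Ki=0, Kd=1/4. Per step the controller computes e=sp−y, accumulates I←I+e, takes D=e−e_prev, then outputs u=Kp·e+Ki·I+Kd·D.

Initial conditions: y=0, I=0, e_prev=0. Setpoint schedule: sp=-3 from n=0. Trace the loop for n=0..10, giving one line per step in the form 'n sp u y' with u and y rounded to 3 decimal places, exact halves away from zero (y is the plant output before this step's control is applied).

(exact arithmetic carried between steps; '≈' marks a value shown rounded to 6 d.p. or computed from one; I and e_prev carry over from the previous line; the table rounds u and y to 3 d.p., halves away from zero)
n=0: y=0, sp=-3, e=sp−y=-3; I=-3, D=e−e_prev=-3; u=1/4·(-3)+0·(-3)+1/4·(-3)=-1.5; next y=2/5·0+1/2·(-1.5)=-0.75
n=1: y=-0.75, sp=-3, e=sp−y=-2.25; I=-5.25, D=e−e_prev=0.75; u=1/4·(-2.25)+0·(-5.25)+1/4·0.75=-0.375; next y=2/5·(-0.75)+1/2·(-0.375)=-0.4875
n=2: y=-0.4875, sp=-3, e=sp−y=-2.5125; I=-7.7625, D=e−e_prev=-0.2625; u=1/4·(-2.5125)+0·(-7.7625)+1/4·(-0.2625)=-0.69375; next y=2/5·(-0.4875)+1/2·(-0.69375)=-0.541875
n=3: y=-0.541875, sp=-3, e=sp−y=-2.458125; I=-10.220625, D=e−e_prev=0.054375; u=1/4·(-2.458125)+0·(-10.220625)+1/4·0.054375≈-0.600938; next y=2/5·(-0.541875)+1/2·(-0.600938)≈-0.517219
n=4: y≈-0.517219, sp=-3, e=sp−y≈-2.482781; I≈-12.703406, D=e−e_prev≈-0.024656; u=1/4·(-2.482781)+0·(-12.703406)+1/4·(-0.024656)≈-0.626859; next y=2/5·(-0.517219)+1/2·(-0.626859)≈-0.520317
n=5: y≈-0.520317, sp=-3, e=sp−y≈-2.479683; I≈-15.183089, D=e−e_prev≈0.003098; u=1/4·(-2.479683)+0·(-15.183089)+1/4·0.003098≈-0.619146; next y=2/5·(-0.520317)+1/2·(-0.619146)≈-0.517700
n=6: y≈-0.517700, sp=-3, e=sp−y≈-2.482300; I≈-17.665389, D=e−e_prev≈-0.002617; u=1/4·(-2.482300)+0·(-17.665389)+1/4·(-0.002617)≈-0.621229; next y=2/5·(-0.517700)+1/2·(-0.621229)≈-0.517695
n=7: y≈-0.517695, sp=-3, e=sp−y≈-2.482305; I≈-20.147695, D=e−e_prev≈-0.000005; u=1/4·(-2.482305)+0·(-20.147695)+1/4·(-0.000005)≈-0.620578; next y=2/5·(-0.517695)+1/2·(-0.620578)≈-0.517367
n=8: y≈-0.517367, sp=-3, e=sp−y≈-2.482633; I≈-22.630328, D=e−e_prev≈-0.000328; u=1/4·(-2.482633)+0·(-22.630328)+1/4·(-0.000328)≈-0.620740; next y=2/5·(-0.517367)+1/2·(-0.620740)≈-0.517317
n=9: y≈-0.517317, sp=-3, e=sp−y≈-2.482683; I≈-25.113011, D=e−e_prev≈-0.000050; u=1/4·(-2.482683)+0·(-25.113011)+1/4·(-0.000050)≈-0.620683; next y=2/5·(-0.517317)+1/2·(-0.620683)≈-0.517268
n=10: y≈-0.517268, sp=-3, e=sp−y≈-2.482732; I≈-27.595743, D=e−e_prev≈-0.000048; u=1/4·(-2.482732)+0·(-27.595743)+1/4·(-0.000048)≈-0.620695; next y=2/5·(-0.517268)+1/2·(-0.620695)≈-0.517255

0 -3 -1.500 0.000
1 -3 -0.375 -0.750
2 -3 -0.694 -0.488
3 -3 -0.601 -0.542
4 -3 -0.627 -0.517
5 -3 -0.619 -0.520
6 -3 -0.621 -0.518
7 -3 -0.621 -0.518
8 -3 -0.621 -0.517
9 -3 -0.621 -0.517
10 -3 -0.621 -0.517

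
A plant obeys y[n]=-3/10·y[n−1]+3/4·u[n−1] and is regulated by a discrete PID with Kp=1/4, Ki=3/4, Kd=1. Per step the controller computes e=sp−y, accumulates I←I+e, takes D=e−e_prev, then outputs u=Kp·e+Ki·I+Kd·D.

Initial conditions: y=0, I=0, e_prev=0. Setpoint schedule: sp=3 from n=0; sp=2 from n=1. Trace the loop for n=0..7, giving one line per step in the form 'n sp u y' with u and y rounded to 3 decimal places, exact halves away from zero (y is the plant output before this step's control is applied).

0 3 6.000 0.000
1 2 -5.750 4.500
2 2 18.200 -5.663
3 2 -28.238 15.349
4 2 65.026 -25.783
5 2 -119.844 56.504
6 2 248.242 -106.834
7 2 -483.602 218.231

(exact arithmetic carried between steps; '≈' marks a value shown rounded to 6 d.p. or computed from one; I and e_prev carry over from the previous line; the table rounds u and y to 3 d.p., halves away from zero)
n=0: y=0, sp=3, e=sp−y=3; I=3, D=e−e_prev=3; u=1/4·3+3/4·3+1·3=6; next y=-3/10·0+3/4·6=4.5
n=1: y=4.5, sp=2, e=sp−y=-2.5; I=0.5, D=e−e_prev=-5.5; u=1/4·(-2.5)+3/4·0.5+1·(-5.5)=-5.75; next y=-3/10·4.5+3/4·(-5.75)=-5.6625
n=2: y=-5.6625, sp=2, e=sp−y=7.6625; I=8.1625, D=e−e_prev=10.1625; u=1/4·7.6625+3/4·8.1625+1·10.1625=18.2; next y=-3/10·(-5.6625)+3/4·18.2=15.34875
n=3: y=15.34875, sp=2, e=sp−y=-13.34875; I=-5.18625, D=e−e_prev=-21.01125; u=1/4·(-13.34875)+3/4·(-5.18625)+1·(-21.01125)=-28.238125; next y=-3/10·15.34875+3/4·(-28.238125)≈-25.783219
n=4: y≈-25.783219, sp=2, e=sp−y≈27.783219; I≈22.596969, D=e−e_prev≈41.131969; u=1/4·27.783219+3/4·22.596969+1·41.131969≈65.0255; next y=-3/10·(-25.783219)+3/4·65.0255≈56.504091
n=5: y≈56.504091, sp=2, e=sp−y≈-54.504091; I≈-31.907122, D=e−e_prev≈-82.287309; u=1/4·(-54.504091)+3/4·(-31.907122)+1·(-82.287309)≈-119.843673; next y=-3/10·56.504091+3/4·(-119.843673)≈-106.833982
n=6: y≈-106.833982, sp=2, e=sp−y≈108.833982; I≈76.926860, D=e−e_prev≈163.338073; u=1/4·108.833982+3/4·76.926860+1·163.338073≈248.241714; next y=-3/10·(-106.833982)+3/4·248.241714≈218.231480
n=7: y≈218.231480, sp=2, e=sp−y≈-216.231480; I≈-139.304620, D=e−e_prev≈-325.065462; u=1/4·(-216.231480)+3/4·(-139.304620)+1·(-325.065462)≈-483.601797; next y=-3/10·218.231480+3/4·(-483.601797)≈-428.170792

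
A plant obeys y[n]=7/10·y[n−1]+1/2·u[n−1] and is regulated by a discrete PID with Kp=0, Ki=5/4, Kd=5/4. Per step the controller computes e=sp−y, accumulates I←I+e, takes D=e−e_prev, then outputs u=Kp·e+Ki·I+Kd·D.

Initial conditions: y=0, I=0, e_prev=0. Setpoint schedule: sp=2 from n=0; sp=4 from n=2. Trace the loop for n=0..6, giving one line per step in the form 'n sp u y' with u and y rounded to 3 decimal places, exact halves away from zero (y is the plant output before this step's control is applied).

0 2 5.000 0.000
1 2 -1.250 2.500
2 4 9.688 1.125
3 4 -2.203 5.631
4 4 8.368 2.840
5 4 -2.001 6.172
6 4 6.579 3.320

(exact arithmetic carried between steps; '≈' marks a value shown rounded to 6 d.p. or computed from one; I and e_prev carry over from the previous line; the table rounds u and y to 3 d.p., halves away from zero)
n=0: y=0, sp=2, e=sp−y=2; I=2, D=e−e_prev=2; u=0·2+5/4·2+5/4·2=5; next y=7/10·0+1/2·5=2.5
n=1: y=2.5, sp=2, e=sp−y=-0.5; I=1.5, D=e−e_prev=-2.5; u=0·(-0.5)+5/4·1.5+5/4·(-2.5)=-1.25; next y=7/10·2.5+1/2·(-1.25)=1.125
n=2: y=1.125, sp=4, e=sp−y=2.875; I=4.375, D=e−e_prev=3.375; u=0·2.875+5/4·4.375+5/4·3.375=9.6875; next y=7/10·1.125+1/2·9.6875=5.63125
n=3: y=5.63125, sp=4, e=sp−y=-1.63125; I=2.74375, D=e−e_prev=-4.50625; u=0·(-1.63125)+5/4·2.74375+5/4·(-4.50625)=-2.203125; next y=7/10·5.63125+1/2·(-2.203125)≈2.840313
n=4: y≈2.840313, sp=4, e=sp−y≈1.159688; I≈3.903438, D=e−e_prev≈2.790938; u=0·1.159688+5/4·3.903438+5/4·2.790938≈8.367969; next y=7/10·2.840313+1/2·8.367969≈6.172203
n=5: y≈6.172203, sp=4, e=sp−y≈-2.172203; I≈1.731234, D=e−e_prev≈-3.331891; u=0·(-2.172203)+5/4·1.731234+5/4·(-3.331891)≈-2.000820; next y=7/10·6.172203+1/2·(-2.000820)≈3.320132
n=6: y≈3.320132, sp=4, e=sp−y≈0.679868; I≈2.411102, D=e−e_prev≈2.852071; u=0·0.679868+5/4·2.411102+5/4·2.852071≈6.578967; next y=7/10·3.320132+1/2·6.578967≈5.613576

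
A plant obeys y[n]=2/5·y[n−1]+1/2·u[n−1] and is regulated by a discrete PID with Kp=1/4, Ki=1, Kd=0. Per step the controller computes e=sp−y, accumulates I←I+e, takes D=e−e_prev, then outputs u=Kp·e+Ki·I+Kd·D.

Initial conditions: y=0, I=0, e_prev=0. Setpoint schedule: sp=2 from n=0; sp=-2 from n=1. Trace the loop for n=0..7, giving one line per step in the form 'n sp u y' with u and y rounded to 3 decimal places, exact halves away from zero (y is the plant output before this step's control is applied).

(exact arithmetic carried between steps; '≈' marks a value shown rounded to 6 d.p. or computed from one; I and e_prev carry over from the previous line; the table rounds u and y to 3 d.p., halves away from zero)
n=0: y=0, sp=2, e=sp−y=2; I=2, D=e−e_prev=2; u=1/4·2+1·2+0·2=2.5; next y=2/5·0+1/2·2.5=1.25
n=1: y=1.25, sp=-2, e=sp−y=-3.25; I=-1.25, D=e−e_prev=-5.25; u=1/4·(-3.25)+1·(-1.25)+0·(-5.25)=-2.0625; next y=2/5·1.25+1/2·(-2.0625)=-0.53125
n=2: y=-0.53125, sp=-2, e=sp−y=-1.46875; I=-2.71875, D=e−e_prev=1.78125; u=1/4·(-1.46875)+1·(-2.71875)+0·1.78125≈-3.085938; next y=2/5·(-0.53125)+1/2·(-3.085938)≈-1.755469
n=3: y≈-1.755469, sp=-2, e=sp−y≈-0.244531; I≈-2.963281, D=e−e_prev≈1.224219; u=1/4·(-0.244531)+1·(-2.963281)+0·1.224219≈-3.024414; next y=2/5·(-1.755469)+1/2·(-3.024414)≈-2.214395
n=4: y≈-2.214395, sp=-2, e=sp−y≈0.214395; I≈-2.748887, D=e−e_prev≈0.458926; u=1/4·0.214395+1·(-2.748887)+0·0.458926≈-2.695288; next y=2/5·(-2.214395)+1/2·(-2.695288)≈-2.233402
n=5: y≈-2.233402, sp=-2, e=sp−y≈0.233402; I≈-2.515485, D=e−e_prev≈0.019007; u=1/4·0.233402+1·(-2.515485)+0·0.019007≈-2.457134; next y=2/5·(-2.233402)+1/2·(-2.457134)≈-2.121928
n=6: y≈-2.121928, sp=-2, e=sp−y≈0.121928; I≈-2.393557, D=e−e_prev≈-0.111474; u=1/4·0.121928+1·(-2.393557)+0·(-0.111474)≈-2.363075; next y=2/5·(-2.121928)+1/2·(-2.363075)≈-2.030309
n=7: y≈-2.030309, sp=-2, e=sp−y≈0.030309; I≈-2.363248, D=e−e_prev≈-0.091619; u=1/4·0.030309+1·(-2.363248)+0·(-0.091619)≈-2.355671; next y=2/5·(-2.030309)+1/2·(-2.355671)≈-1.989959

0 2 2.500 0.000
1 -2 -2.063 1.250
2 -2 -3.086 -0.531
3 -2 -3.024 -1.755
4 -2 -2.695 -2.214
5 -2 -2.457 -2.233
6 -2 -2.363 -2.122
7 -2 -2.356 -2.030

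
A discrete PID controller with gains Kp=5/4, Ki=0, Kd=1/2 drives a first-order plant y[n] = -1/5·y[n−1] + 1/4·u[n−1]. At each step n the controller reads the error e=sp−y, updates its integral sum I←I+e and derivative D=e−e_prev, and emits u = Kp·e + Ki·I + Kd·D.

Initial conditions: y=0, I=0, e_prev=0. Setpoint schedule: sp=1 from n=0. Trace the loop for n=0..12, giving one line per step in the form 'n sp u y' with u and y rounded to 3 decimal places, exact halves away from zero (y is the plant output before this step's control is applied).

0 1 1.750 0.000
1 1 0.484 0.438
2 1 1.410 0.034
3 1 0.662 0.346
4 1 1.254 0.096
5 1 0.783 0.294
6 1 1.158 0.137
7 1 0.860 0.262
8 1 1.097 0.163
9 1 0.908 0.242
10 1 1.058 0.179
11 1 0.939 0.229
12 1 1.034 0.189

(exact arithmetic carried between steps; '≈' marks a value shown rounded to 6 d.p. or computed from one; I and e_prev carry over from the previous line; the table rounds u and y to 3 d.p., halves away from zero)
n=0: y=0, sp=1, e=sp−y=1; I=1, D=e−e_prev=1; u=5/4·1+0·1+1/2·1=1.75; next y=-1/5·0+1/4·1.75=0.4375
n=1: y=0.4375, sp=1, e=sp−y=0.5625; I=1.5625, D=e−e_prev=-0.4375; u=5/4·0.5625+0·1.5625+1/2·(-0.4375)=0.484375; next y=-1/5·0.4375+1/4·0.484375≈0.033594
n=2: y≈0.033594, sp=1, e=sp−y≈0.966406; I≈2.528906, D=e−e_prev≈0.403906; u=5/4·0.966406+0·2.528906+1/2·0.403906≈1.409961; next y=-1/5·0.033594+1/4·1.409961≈0.345771
n=3: y≈0.345771, sp=1, e=sp−y≈0.654229; I≈3.183135, D=e−e_prev≈-0.312178; u=5/4·0.654229+0·3.183135+1/2·(-0.312178)≈0.661697; next y=-1/5·0.345771+1/4·0.661697≈0.096270
n=4: y≈0.096270, sp=1, e=sp−y≈0.903730; I≈4.086865, D=e−e_prev≈0.249502; u=5/4·0.903730+0·4.086865+1/2·0.249502≈1.254413; next y=-1/5·0.096270+1/4·1.254413≈0.294349
n=5: y≈0.294349, sp=1, e=sp−y≈0.705651; I≈4.792515, D=e−e_prev≈-0.198079; u=5/4·0.705651+0·4.792515+1/2·(-0.198079)≈0.783024; next y=-1/5·0.294349+1/4·0.783024≈0.136886
n=6: y≈0.136886, sp=1, e=sp−y≈0.863114; I≈5.655629, D=e−e_prev≈0.157463; u=5/4·0.863114+0·5.655629+1/2·0.157463≈1.157624; next y=-1/5·0.136886+1/4·1.157624≈0.262029
n=7: y≈0.262029, sp=1, e=sp−y≈0.737971; I≈6.393601, D=e−e_prev≈-0.125143; u=5/4·0.737971+0·6.393601+1/2·(-0.125143)≈0.859893; next y=-1/5·0.262029+1/4·0.859893≈0.162567
n=8: y≈0.162567, sp=1, e=sp−y≈0.837433; I≈7.231033, D=e−e_prev≈0.099461; u=5/4·0.837433+0·7.231033+1/2·0.099461≈1.096522; next y=-1/5·0.162567+1/4·1.096522≈0.241617
n=9: y≈0.241617, sp=1, e=sp−y≈0.758383; I≈7.989416, D=e−e_prev≈-0.079050; u=5/4·0.758383+0·7.989416+1/2·(-0.079050)≈0.908454; next y=-1/5·0.241617+1/4·0.908454≈0.178790
n=10: y≈0.178790, sp=1, e=sp−y≈0.821210; I≈8.810626, D=e−e_prev≈0.062827; u=5/4·0.821210+0·8.810626+1/2·0.062827≈1.057926; next y=-1/5·0.178790+1/4·1.057926≈0.228723
n=11: y≈0.228723, sp=1, e=sp−y≈0.771277; I≈9.581903, D=e−e_prev≈-0.049933; u=5/4·0.771277+0·9.581903+1/2·(-0.049933)≈0.939129; next y=-1/5·0.228723+1/4·0.939129≈0.189038
n=12: y≈0.189038, sp=1, e=sp−y≈0.810962; I≈10.392865, D=e−e_prev≈0.039686; u=5/4·0.810962+0·10.392865+1/2·0.039686≈1.033546; next y=-1/5·0.189038+1/4·1.033546≈0.220579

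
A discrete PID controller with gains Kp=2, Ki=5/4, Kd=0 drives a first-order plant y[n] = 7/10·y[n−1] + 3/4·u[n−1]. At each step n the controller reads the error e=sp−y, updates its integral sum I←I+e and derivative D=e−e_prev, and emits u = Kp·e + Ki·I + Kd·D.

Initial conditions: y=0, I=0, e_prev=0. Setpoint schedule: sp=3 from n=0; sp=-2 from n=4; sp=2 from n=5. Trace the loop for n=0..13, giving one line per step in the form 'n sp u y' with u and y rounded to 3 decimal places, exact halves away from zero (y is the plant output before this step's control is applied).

(exact arithmetic carried between steps; '≈' marks a value shown rounded to 6 d.p. or computed from one; I and e_prev carry over from the previous line; the table rounds u and y to 3 d.p., halves away from zero)
n=0: y=0, sp=3, e=sp−y=3; I=3, D=e−e_prev=3; u=2·3+5/4·3+0·3=9.75; next y=7/10·0+3/4·9.75=7.3125
n=1: y=7.3125, sp=3, e=sp−y=-4.3125; I=-1.3125, D=e−e_prev=-7.3125; u=2·(-4.3125)+5/4·(-1.3125)+0·(-7.3125)=-10.265625; next y=7/10·7.3125+3/4·(-10.265625)≈-2.580469
n=2: y≈-2.580469, sp=3, e=sp−y≈5.580469; I≈4.267969, D=e−e_prev≈9.892969; u=2·5.580469+5/4·4.267969+0·9.892969≈16.495898; next y=7/10·(-2.580469)+3/4·16.495898≈10.565596
n=3: y≈10.565596, sp=3, e=sp−y≈-7.565596; I≈-3.297627, D=e−e_prev≈-13.146064; u=2·(-7.565596)+5/4·(-3.297627)+0·(-13.146064)≈-19.253225; next y=7/10·10.565596+3/4·(-19.253225)≈-7.044002
n=4: y≈-7.044002, sp=-2, e=sp−y≈5.044002; I≈1.746375, D=e−e_prev≈12.609598; u=2·5.044002+5/4·1.746375+0·12.609598≈12.270972; next y=7/10·(-7.044002)+3/4·12.270972≈4.272428
n=5: y≈4.272428, sp=2, e=sp−y≈-2.272428; I≈-0.526053, D=e−e_prev≈-7.316430; u=2·(-2.272428)+5/4·(-0.526053)+0·(-7.316430)≈-5.202422; next y=7/10·4.272428+3/4·(-5.202422)≈-0.911117
n=6: y≈-0.911117, sp=2, e=sp−y≈2.911117; I≈2.385064, D=e−e_prev≈5.183545; u=2·2.911117+5/4·2.385064+0·5.183545≈8.803564; next y=7/10·(-0.911117)+3/4·8.803564≈5.964891
n=7: y≈5.964891, sp=2, e=sp−y≈-3.964891; I≈-1.579827, D=e−e_prev≈-6.876008; u=2·(-3.964891)+5/4·(-1.579827)+0·(-6.876008)≈-9.904566; next y=7/10·5.964891+3/4·(-9.904566)≈-3.253001
n=8: y≈-3.253001, sp=2, e=sp−y≈5.253001; I≈3.673174, D=e−e_prev≈9.217892; u=2·5.253001+5/4·3.673174+0·9.217892≈15.097469; next y=7/10·(-3.253001)+3/4·15.097469≈9.046001
n=9: y≈9.046001, sp=2, e=sp−y≈-7.046001; I≈-3.372827, D=e−e_prev≈-12.299002; u=2·(-7.046001)+5/4·(-3.372827)+0·(-12.299002)≈-18.308036; next y=7/10·9.046001+3/4·(-18.308036)≈-7.398826
n=10: y≈-7.398826, sp=2, e=sp−y≈9.398826; I≈6.025999, D=e−e_prev≈16.444828; u=2·9.398826+5/4·6.025999+0·16.444828≈26.330152; next y=7/10·(-7.398826)+3/4·26.330152≈14.568435
n=11: y≈14.568435, sp=2, e=sp−y≈-12.568435; I≈-6.542436, D=e−e_prev≈-21.967262; u=2·(-12.568435)+5/4·(-6.542436)+0·(-21.967262)≈-33.314916; next y=7/10·14.568435+3/4·(-33.314916)≈-14.788282
n=12: y≈-14.788282, sp=2, e=sp−y≈16.788282; I≈10.245846, D=e−e_prev≈29.356718; u=2·16.788282+5/4·10.245846+0·29.356718≈46.383872; next y=7/10·(-14.788282)+3/4·46.383872≈24.436106
n=13: y≈24.436106, sp=2, e=sp−y≈-22.436106; I≈-12.190260, D=e−e_prev≈-39.224389; u=2·(-22.436106)+5/4·(-12.190260)+0·(-39.224389)≈-60.110039; next y=7/10·24.436106+3/4·(-60.110039)≈-27.977254

0 3 9.750 0.000
1 3 -10.266 7.313
2 3 16.496 -2.580
3 3 -19.253 10.566
4 -2 12.271 -7.044
5 2 -5.202 4.272
6 2 8.804 -0.911
7 2 -9.905 5.965
8 2 15.097 -3.253
9 2 -18.308 9.046
10 2 26.330 -7.399
11 2 -33.315 14.568
12 2 46.384 -14.788
13 2 -60.110 24.436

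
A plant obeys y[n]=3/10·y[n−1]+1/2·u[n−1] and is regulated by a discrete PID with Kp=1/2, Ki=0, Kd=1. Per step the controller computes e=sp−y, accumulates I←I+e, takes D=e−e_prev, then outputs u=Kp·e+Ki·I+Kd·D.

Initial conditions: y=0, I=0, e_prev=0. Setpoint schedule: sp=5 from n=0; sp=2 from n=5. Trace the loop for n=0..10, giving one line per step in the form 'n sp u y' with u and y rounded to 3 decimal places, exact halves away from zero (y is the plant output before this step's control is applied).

0 5 7.500 0.000
1 5 -3.125 3.750
2 5 6.906 -0.438
3 5 -2.920 3.322
4 5 6.517 -0.464
5 2 -7.143 3.120
6 2 8.073 -2.636
7 2 -6.504 3.246
8 2 7.663 -2.278
9 2 -6.001 3.148
10 2 7.232 -2.056

(exact arithmetic carried between steps; '≈' marks a value shown rounded to 6 d.p. or computed from one; I and e_prev carry over from the previous line; the table rounds u and y to 3 d.p., halves away from zero)
n=0: y=0, sp=5, e=sp−y=5; I=5, D=e−e_prev=5; u=1/2·5+0·5+1·5=7.5; next y=3/10·0+1/2·7.5=3.75
n=1: y=3.75, sp=5, e=sp−y=1.25; I=6.25, D=e−e_prev=-3.75; u=1/2·1.25+0·6.25+1·(-3.75)=-3.125; next y=3/10·3.75+1/2·(-3.125)=-0.4375
n=2: y=-0.4375, sp=5, e=sp−y=5.4375; I=11.6875, D=e−e_prev=4.1875; u=1/2·5.4375+0·11.6875+1·4.1875=6.90625; next y=3/10·(-0.4375)+1/2·6.90625=3.321875
n=3: y=3.321875, sp=5, e=sp−y=1.678125; I=13.365625, D=e−e_prev=-3.759375; u=1/2·1.678125+0·13.365625+1·(-3.759375)≈-2.920313; next y=3/10·3.321875+1/2·(-2.920313)≈-0.463594
n=4: y≈-0.463594, sp=5, e=sp−y≈5.463594; I≈18.829219, D=e−e_prev≈3.785469; u=1/2·5.463594+0·18.829219+1·3.785469≈6.517266; next y=3/10·(-0.463594)+1/2·6.517266≈3.119555
n=5: y≈3.119555, sp=2, e=sp−y≈-1.119555; I≈17.709664, D=e−e_prev≈-6.583148; u=1/2·(-1.119555)+0·17.709664+1·(-6.583148)≈-7.142926; next y=3/10·3.119555+1/2·(-7.142926)≈-2.635596
n=6: y≈-2.635596, sp=2, e=sp−y≈4.635596; I≈22.345261, D=e−e_prev≈5.755151; u=1/2·4.635596+0·22.345261+1·5.755151≈8.072949; next y=3/10·(-2.635596)+1/2·8.072949≈3.245796
n=7: y≈3.245796, sp=2, e=sp−y≈-1.245796; I≈21.099465, D=e−e_prev≈-5.881392; u=1/2·(-1.245796)+0·21.099465+1·(-5.881392)≈-6.504290; next y=3/10·3.245796+1/2·(-6.504290)≈-2.278406
n=8: y≈-2.278406, sp=2, e=sp−y≈4.278406; I≈25.377871, D=e−e_prev≈5.524202; u=1/2·4.278406+0·25.377871+1·5.524202≈7.663405; next y=3/10·(-2.278406)+1/2·7.663405≈3.148181
n=9: y≈3.148181, sp=2, e=sp−y≈-1.148181; I≈24.229690, D=e−e_prev≈-5.426587; u=1/2·(-1.148181)+0·24.229690+1·(-5.426587)≈-6.000677; next y=3/10·3.148181+1/2·(-6.000677)≈-2.055884
n=10: y≈-2.055884, sp=2, e=sp−y≈4.055884; I≈28.285575, D=e−e_prev≈5.204065; u=1/2·4.055884+0·28.285575+1·5.204065≈7.232007; next y=3/10·(-2.055884)+1/2·7.232007≈2.999238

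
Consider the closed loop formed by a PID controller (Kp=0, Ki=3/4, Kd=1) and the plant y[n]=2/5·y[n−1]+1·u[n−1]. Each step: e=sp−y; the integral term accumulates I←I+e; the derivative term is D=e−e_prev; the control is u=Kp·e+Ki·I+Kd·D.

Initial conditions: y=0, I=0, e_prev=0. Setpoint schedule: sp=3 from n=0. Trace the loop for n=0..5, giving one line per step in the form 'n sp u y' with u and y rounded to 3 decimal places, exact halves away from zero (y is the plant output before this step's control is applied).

(exact arithmetic carried between steps; '≈' marks a value shown rounded to 6 d.p. or computed from one; I and e_prev carry over from the previous line; the table rounds u and y to 3 d.p., halves away from zero)
n=0: y=0, sp=3, e=sp−y=3; I=3, D=e−e_prev=3; u=0·3+3/4·3+1·3=5.25; next y=2/5·0+1·5.25=5.25
n=1: y=5.25, sp=3, e=sp−y=-2.25; I=0.75, D=e−e_prev=-5.25; u=0·(-2.25)+3/4·0.75+1·(-5.25)=-4.6875; next y=2/5·5.25+1·(-4.6875)=-2.5875
n=2: y=-2.5875, sp=3, e=sp−y=5.5875; I=6.3375, D=e−e_prev=7.8375; u=0·5.5875+3/4·6.3375+1·7.8375=12.590625; next y=2/5·(-2.5875)+1·12.590625=11.555625
n=3: y=11.555625, sp=3, e=sp−y=-8.555625; I=-2.218125, D=e−e_prev=-14.143125; u=0·(-8.555625)+3/4·(-2.218125)+1·(-14.143125)≈-15.806719; next y=2/5·11.555625+1·(-15.806719)≈-11.184469
n=4: y≈-11.184469, sp=3, e=sp−y≈14.184469; I≈11.966344, D=e−e_prev≈22.740094; u=0·14.184469+3/4·11.966344+1·22.740094≈31.714852; next y=2/5·(-11.184469)+1·31.714852≈27.241064
n=5: y≈27.241064, sp=3, e=sp−y≈-24.241064; I≈-12.274720, D=e−e_prev≈-38.425533; u=0·(-24.241064)+3/4·(-12.274720)+1·(-38.425533)≈-47.631573; next y=2/5·27.241064+1·(-47.631573)≈-36.735147

0 3 5.250 0.000
1 3 -4.688 5.250
2 3 12.591 -2.588
3 3 -15.807 11.556
4 3 31.715 -11.184
5 3 -47.632 27.241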